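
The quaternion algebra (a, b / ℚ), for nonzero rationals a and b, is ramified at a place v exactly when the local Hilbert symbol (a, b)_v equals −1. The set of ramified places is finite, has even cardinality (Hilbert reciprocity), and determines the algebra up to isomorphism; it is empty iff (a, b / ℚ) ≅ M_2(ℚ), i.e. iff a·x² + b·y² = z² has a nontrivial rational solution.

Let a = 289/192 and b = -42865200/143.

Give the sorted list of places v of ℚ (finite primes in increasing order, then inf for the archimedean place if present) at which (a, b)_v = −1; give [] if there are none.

[2, 3]

(a, b) ≡ (3, -429) mod (ℚ^×)²; places V = {2, 3, 5, 7, 11, 13, 17, ∞}.
(a,b)_∞: sgn(3)=+, sgn(-429)=−, so +1.
(a,b)_2: α=-6, β=4; u≡3, v≡3 (mod 8); ε(u)ε(v)=1·1, αω(v)=-6·1, βω(u)=4·1; sum ≡ 1  ⇒  -1.
(a,b)_11: α=0, u≡5; β=-1, v≡9 (mod 11); (5|11)=+1, (9|11)=+1; sign (−1)^0·+1^-1·+1^0 = +1.
(a,b)_13: α=0, u≡12; β=-1, v≡7 (mod 13); (12|13)=+1, (7|13)=-1; sign (−1)^0·+1^-1·-1^0 = +1.
(a,b)_7: α=0, u≡3; β=2, v≡6 (mod 7); (3|7)=-1, (6|7)=-1; sign (−1)^0·-1^2·-1^0 = +1.
(a,b)_5: α=0, u≡2; β=2, v≡4 (mod 5); (2|5)=-1, (4|5)=+1; sign (−1)^0·-1^2·+1^0 = +1.
(a,b)_17: α=2, u≡7; β=0, v≡4 (mod 17); (7|17)=-1, (4|17)=+1; sign (−1)^0·-1^0·+1^2 = +1.
(a,b)_3: α=-1, u≡1; β=7, v≡1 (mod 3); (1|3)=+1, (1|3)=+1; sign (−1)^1·+1^7·+1^-1 = -1.
|Ram(3, -429)| = 2, even; anisotropic at {2, 3}.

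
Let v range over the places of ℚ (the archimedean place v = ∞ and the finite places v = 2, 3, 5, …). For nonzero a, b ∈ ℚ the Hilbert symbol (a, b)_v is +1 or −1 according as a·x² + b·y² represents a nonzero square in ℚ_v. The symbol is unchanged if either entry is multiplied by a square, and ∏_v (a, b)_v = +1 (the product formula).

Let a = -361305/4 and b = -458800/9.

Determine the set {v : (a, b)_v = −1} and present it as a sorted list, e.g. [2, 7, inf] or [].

[5, 31, 37, inf]

Mod squares: a ≡ -40145, b ≡ -1147. Check v ∈ {∞, 2, 3, 5, 7, 31, 37}.
v=5: a=5^1·(≡1), b=5^2·(≡2) mod 5; (1|5)=+1, (2|5)=-1; (−1)^{1·2·2}·(+1)^2·(-1)^1 = -1.
v=37: a=37^1·(≡10), b=37^1·(≡20) mod 37; (10|37)=+1, (20|37)=-1; (−1)^{1·1·18}·(+1)^1·(-1)^1 = -1.
v=31: a=31^1·(≡8), b=31^1·(≡2) mod 31; (8|31)=+1, (2|31)=+1; (−1)^{1·1·15}·(+1)^1·(+1)^1 = -1.
v=3: a=3^2·(≡1), b=3^-2·(≡2) mod 3; (1|3)=+1, (2|3)=-1; (−1)^{2·-2·1}·(+1)^-2·(-1)^2 = +1.
v=7: a=7^1·(≡6), b=7^0·(≡4) mod 7; (6|7)=-1, (4|7)=+1; (−1)^{1·0·3}·(-1)^0·(+1)^1 = +1.
v=∞: -40145 < 0 and -1147 < 0  ⇒  (a,b)_∞ = -1.
v=2: v_2(a)=-2, v_2(b)=4; units ≡ 7, 5 (mod 8); ε·ε+αω+βω = 1·0+-2·1+4·0 ≡ 0  ⇒  (a,b)_2 = +1.
|Ram(-40145, -1147)| = 4, even; anisotropic at {5, 31, 37, ∞}.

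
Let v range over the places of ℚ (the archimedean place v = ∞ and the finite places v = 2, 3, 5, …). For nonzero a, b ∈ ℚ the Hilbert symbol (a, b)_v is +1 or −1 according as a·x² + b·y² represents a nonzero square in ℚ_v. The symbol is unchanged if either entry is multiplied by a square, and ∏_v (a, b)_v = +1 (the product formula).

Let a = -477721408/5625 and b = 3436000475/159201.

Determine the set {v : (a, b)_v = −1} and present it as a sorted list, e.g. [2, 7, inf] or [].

(a, b) ≡ (-20677, 899) mod (ℚ^×)²; places V = {2, 3, 5, 7, 17, 19, 23, 29, 31, ∞}.
(a,b)_5: α=-4, u≡3; β=2, v≡4 (mod 5); (3|5)=-1, (4|5)=+1; sign (−1)^0·-1^2·+1^-4 = +1.
(a,b)_3: α=-2, u≡2; β=-2, v≡2 (mod 3); (2|3)=-1, (2|3)=-1; sign (−1)^0·-1^-2·-1^-2 = +1.
(a,b)_19: α=2, u≡3; β=-2, v≡6 (mod 19); (3|19)=-1, (6|19)=+1; sign (−1)^0·-1^-2·+1^2 = +1.
(a,b)_∞: sgn(-20677)=−, sgn(899)=+, so +1.
(a,b)_29: α=1, u≡21; β=1, v≡26 (mod 29); (21|29)=-1, (26|29)=-1; sign (−1)^0·-1^1·-1^1 = +1.
(a,b)_17: α=0, u≡11; β=2, v≡8 (mod 17); (11|17)=-1, (8|17)=+1; sign (−1)^0·-1^2·+1^0 = +1.
(a,b)_31: α=1, u≡3; β=1, v≡15 (mod 31); (3|31)=-1, (15|31)=-1; sign (−1)^1·-1^1·-1^1 = -1.
(a,b)_23: α=1, u≡7; β=2, v≡8 (mod 23); (7|23)=-1, (8|23)=+1; sign (−1)^0·-1^2·+1^1 = +1.
(a,b)_7: α=0, u≡1; β=-2, v≡5 (mod 7); (1|7)=+1, (5|7)=-1; sign (−1)^0·+1^-2·-1^0 = +1.
(a,b)_2: α=6, β=0; u≡3, v≡3 (mod 8); ε(u)ε(v)=1·1, αω(v)=6·1, βω(u)=0·1; sum ≡ 1  ⇒  -1.
Ram(-20677, 899) = {2, 31}; no ℚ_2-point on the conic.

[2, 31]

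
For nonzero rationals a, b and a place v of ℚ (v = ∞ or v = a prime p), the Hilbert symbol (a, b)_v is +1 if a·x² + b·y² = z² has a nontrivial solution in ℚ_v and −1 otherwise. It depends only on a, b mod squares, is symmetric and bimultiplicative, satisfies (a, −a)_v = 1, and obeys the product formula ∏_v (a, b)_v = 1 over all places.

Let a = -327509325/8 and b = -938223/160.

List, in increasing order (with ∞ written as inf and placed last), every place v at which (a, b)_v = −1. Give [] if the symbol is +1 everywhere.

[11, inf]

(a, b) ≡ (-1914, -1430) mod (ℚ^×)²; places V = {2, 3, 5, 11, 13, 29, ∞}.
(a,b)_3: α=5, u≡1; β=8, v≡1 (mod 3); (1|3)=+1, (1|3)=+1; sign (−1)^0·+1^8·+1^5 = +1.
(a,b)_11: α=1, u≡6; β=1, v≡2 (mod 11); (6|11)=-1, (2|11)=-1; sign (−1)^1·-1^1·-1^1 = -1.
(a,b)_2: α=-3, β=-5; u≡3, v≡5 (mod 8); ε(u)ε(v)=1·0, αω(v)=-3·1, βω(u)=-5·1; sum ≡ 0  ⇒  +1.
(a,b)_5: α=2, u≡4; β=-1, v≡1 (mod 5); (4|5)=+1, (1|5)=+1; sign (−1)^0·+1^-1·+1^2 = +1.
(a,b)_29: α=1, u≡2; β=0, v≡28 (mod 29); (2|29)=-1, (28|29)=+1; sign (−1)^0·-1^0·+1^1 = +1.
(a,b)_13: α=2, u≡3; β=1, v≡11 (mod 13); (3|13)=+1, (11|13)=-1; sign (−1)^0·+1^1·-1^2 = +1.
(a,b)_∞: sgn(-1914)=−, sgn(-1430)=−, so -1.
Ram(-1914, -1430) = {11, ∞}; no ℚ_11-point on the conic.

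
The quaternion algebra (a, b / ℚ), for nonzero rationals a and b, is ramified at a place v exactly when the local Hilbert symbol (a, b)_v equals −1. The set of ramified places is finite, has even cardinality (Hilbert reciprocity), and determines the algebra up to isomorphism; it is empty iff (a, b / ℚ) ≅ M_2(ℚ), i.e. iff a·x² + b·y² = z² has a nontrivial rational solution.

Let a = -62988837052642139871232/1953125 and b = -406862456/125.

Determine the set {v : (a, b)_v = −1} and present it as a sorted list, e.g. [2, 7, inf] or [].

(a, b) ≡ (-118910, -230230) mod (ℚ^×)²; places V = {2, 5, 7, 11, 13, 23, 47, ∞}.
(a,b)_23: α=3, u≡17; β=1, v≡18 (mod 23); (17|23)=-1, (18|23)=+1; sign (−1)^1·-1^1·+1^3 = +1.
(a,b)_13: α=2, u≡1; β=1, v≡3 (mod 13); (1|13)=+1, (3|13)=+1; sign (−1)^0·+1^1·+1^2 = +1.
(a,b)_2: α=11, β=3; u≡1, v≡5 (mod 8); ε(u)ε(v)=0·0, αω(v)=11·1, βω(u)=3·0; sum ≡ 1  ⇒  -1.
(a,b)_47: α=5, u≡18; β=2, v≡20 (mod 47); (18|47)=+1, (20|47)=-1; sign (−1)^0·+1^2·-1^5 = -1.
(a,b)_7: α=2, u≡5; β=1, v≡3 (mod 7); (5|7)=-1, (3|7)=-1; sign (−1)^0·-1^1·-1^2 = -1.
(a,b)_5: α=-9, u≡3; β=-3, v≡4 (mod 5); (3|5)=-1, (4|5)=+1; sign (−1)^0·-1^-3·+1^-9 = -1.
(a,b)_∞: sgn(-118910)=−, sgn(-230230)=−, so -1.
(a,b)_11: α=3, u≡9; β=1, v≡1 (mod 11); (9|11)=+1, (1|11)=+1; sign (−1)^1·+1^1·+1^3 = -1.
|Ram(-118910, -230230)| = 6, even; anisotropic at {2, 5, 7, 11, 47, ∞}.

[2, 5, 7, 11, 47, inf]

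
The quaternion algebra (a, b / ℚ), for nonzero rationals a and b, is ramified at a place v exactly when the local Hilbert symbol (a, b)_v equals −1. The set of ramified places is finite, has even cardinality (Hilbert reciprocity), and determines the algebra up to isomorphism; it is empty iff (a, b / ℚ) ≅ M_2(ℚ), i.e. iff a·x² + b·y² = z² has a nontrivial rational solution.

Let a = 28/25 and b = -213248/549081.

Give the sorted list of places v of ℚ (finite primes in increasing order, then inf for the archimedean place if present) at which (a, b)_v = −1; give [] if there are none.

[2, 17]

Mod squares: a ≡ 7, b ≡ -17. Check v ∈ {∞, 2, 3, 5, 7, 13, 17, 19}.
v=3: a=3^0·(≡1), b=3^-2·(≡1) mod 3; (1|3)=+1, (1|3)=+1; (−1)^{0·-2·1}·(+1)^-2·(+1)^0 = +1.
v=5: a=5^-2·(≡3), b=5^0·(≡2) mod 5; (3|5)=-1, (2|5)=-1; (−1)^{-2·0·2}·(-1)^0·(-1)^-2 = +1.
v=17: a=17^0·(≡12), b=17^1·(≡16) mod 17; (12|17)=-1, (16|17)=+1; (−1)^{0·1·8}·(-1)^1·(+1)^0 = -1.
v=2: v_2(a)=2, v_2(b)=8; units ≡ 7, 7 (mod 8); ε·ε+αω+βω = 1·1+2·0+8·0 ≡ 1  ⇒  (a,b)_2 = -1.
v=7: a=7^1·(≡1), b=7^2·(≡2) mod 7; (1|7)=+1, (2|7)=+1; (−1)^{1·2·3}·(+1)^2·(+1)^1 = +1.
v=19: a=19^0·(≡11), b=19^-2·(≡8) mod 19; (11|19)=+1, (8|19)=-1; (−1)^{0·-2·9}·(+1)^-2·(-1)^0 = +1.
v=∞: 7 > 0 and -17 < 0  ⇒  (a,b)_∞ = +1.
v=13: a=13^0·(≡11), b=13^-2·(≡9) mod 13; (11|13)=-1, (9|13)=+1; (−1)^{0·-2·6}·(-1)^-2·(+1)^0 = +1.
(7, -17 / ℚ) ramifies at {2, 17}: a division algebra.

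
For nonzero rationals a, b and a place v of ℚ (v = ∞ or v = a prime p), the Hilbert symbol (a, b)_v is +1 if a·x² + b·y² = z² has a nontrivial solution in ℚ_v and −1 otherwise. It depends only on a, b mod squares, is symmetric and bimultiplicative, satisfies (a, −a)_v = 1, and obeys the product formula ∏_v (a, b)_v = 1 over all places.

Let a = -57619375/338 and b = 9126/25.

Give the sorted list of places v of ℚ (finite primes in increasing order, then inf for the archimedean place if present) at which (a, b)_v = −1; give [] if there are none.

Mod squares: a ≡ -638, b ≡ 6. Check v ∈ {∞, 2, 3, 5, 11, 13, 17, 29}.
v=2: v_2(a)=-1, v_2(b)=1; units ≡ 1, 3 (mod 8); ε·ε+αω+βω = 0·1+-1·1+1·0 ≡ 1  ⇒  (a,b)_2 = -1.
v=13: a=13^-2·(≡9), b=13^2·(≡11) mod 13; (9|13)=+1, (11|13)=-1; (−1)^{-2·2·6}·(+1)^2·(-1)^-2 = +1.
v=17: a=17^2·(≡8), b=17^0·(≡6) mod 17; (8|17)=+1, (6|17)=-1; (−1)^{2·0·8}·(+1)^0·(-1)^2 = +1.
v=∞: -638 < 0 and 6 > 0  ⇒  (a,b)_∞ = +1.
v=29: a=29^1·(≡23), b=29^0·(≡24) mod 29; (23|29)=+1, (24|29)=+1; (−1)^{1·0·14}·(+1)^0·(+1)^1 = +1.
v=5: a=5^4·(≡3), b=5^-2·(≡1) mod 5; (3|5)=-1, (1|5)=+1; (−1)^{4·-2·2}·(-1)^-2·(+1)^4 = +1.
v=11: a=11^1·(≡8), b=11^0·(≡6) mod 11; (8|11)=-1, (6|11)=-1; (−1)^{1·0·5}·(-1)^0·(-1)^1 = -1.
v=3: a=3^0·(≡1), b=3^3·(≡2) mod 3; (1|3)=+1, (2|3)=-1; (−1)^{0·3·1}·(+1)^3·(-1)^0 = +1.
Ram(-638, 6) = {2, 11}; no ℚ_2-point on the conic.

[2, 11]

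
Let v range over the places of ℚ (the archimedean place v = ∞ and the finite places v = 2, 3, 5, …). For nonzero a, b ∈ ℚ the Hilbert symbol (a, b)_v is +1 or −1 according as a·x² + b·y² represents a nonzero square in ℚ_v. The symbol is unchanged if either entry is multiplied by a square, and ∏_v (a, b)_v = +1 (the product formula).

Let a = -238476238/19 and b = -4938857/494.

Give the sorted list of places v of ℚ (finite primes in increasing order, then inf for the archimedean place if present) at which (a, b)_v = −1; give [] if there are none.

[2, 13, 17, inf]

Mod squares: a ≡ -4522, b ≡ -8398. Check v ∈ {∞, 2, 7, 11, 13, 17, 19}.
v=19: a=19^-1·(≡1), b=19^-1·(≡14) mod 19; (1|19)=+1, (14|19)=-1; (−1)^{-1·-1·9}·(+1)^-1·(-1)^-1 = +1.
v=2: v_2(a)=1, v_2(b)=-1; units ≡ 3, 1 (mod 8); ε·ε+αω+βω = 1·0+1·0+-1·1 ≡ 1  ⇒  (a,b)_2 = -1.
v=13: a=13^2·(≡8), b=13^-1·(≡1) mod 13; (8|13)=-1, (1|13)=+1; (−1)^{2·-1·6}·(-1)^-1·(+1)^2 = -1.
v=∞: -4522 < 0 and -8398 < 0  ⇒  (a,b)_∞ = -1.
v=17: a=17^1·(≡6), b=17^1·(≡9) mod 17; (6|17)=-1, (9|17)=+1; (−1)^{1·1·8}·(-1)^1·(+1)^1 = -1.
v=11: a=11^2·(≡10), b=11^2·(≡7) mod 11; (10|11)=-1, (7|11)=-1; (−1)^{2·2·5}·(-1)^2·(-1)^2 = +1.
v=7: a=7^3·(≡6), b=7^4·(≡2) mod 7; (6|7)=-1, (2|7)=+1; (−1)^{3·4·3}·(-1)^4·(+1)^3 = +1.
Ram(-4522, -8398) = {2, 13, 17, ∞}; no ℚ_2-point on the conic.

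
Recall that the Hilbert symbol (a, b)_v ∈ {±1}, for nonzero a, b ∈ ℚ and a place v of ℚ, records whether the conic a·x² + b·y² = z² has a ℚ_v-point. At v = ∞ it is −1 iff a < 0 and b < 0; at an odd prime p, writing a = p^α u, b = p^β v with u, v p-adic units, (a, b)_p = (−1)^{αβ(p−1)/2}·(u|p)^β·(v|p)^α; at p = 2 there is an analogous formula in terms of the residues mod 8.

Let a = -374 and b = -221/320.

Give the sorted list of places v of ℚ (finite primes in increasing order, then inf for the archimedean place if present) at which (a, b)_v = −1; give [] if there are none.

Mod squares: a ≡ -374, b ≡ -1105. Check v ∈ {∞, 2, 5, 11, 13, 17}.
v=∞: -374 < 0 and -1105 < 0  ⇒  (a,b)_∞ = -1.
v=11: a=11^1·(≡10), b=11^0·(≡10) mod 11; (10|11)=-1, (10|11)=-1; (−1)^{1·0·5}·(-1)^0·(-1)^1 = -1.
v=13: a=13^0·(≡3), b=13^1·(≡6) mod 13; (3|13)=+1, (6|13)=-1; (−1)^{0·1·6}·(+1)^1·(-1)^0 = +1.
v=2: v_2(a)=1, v_2(b)=-6; units ≡ 5, 7 (mod 8); ε·ε+αω+βω = 0·1+1·0+-6·1 ≡ 0  ⇒  (a,b)_2 = +1.
v=5: a=5^0·(≡1), b=5^-1·(≡1) mod 5; (1|5)=+1, (1|5)=+1; (−1)^{0·-1·2}·(+1)^-1·(+1)^0 = +1.
v=17: a=17^1·(≡12), b=17^1·(≡10) mod 17; (12|17)=-1, (10|17)=-1; (−1)^{1·1·8}·(-1)^1·(-1)^1 = +1.
Ram(-374, -1105) = {11, ∞}; no ℚ_11-point on the conic.

[11, inf]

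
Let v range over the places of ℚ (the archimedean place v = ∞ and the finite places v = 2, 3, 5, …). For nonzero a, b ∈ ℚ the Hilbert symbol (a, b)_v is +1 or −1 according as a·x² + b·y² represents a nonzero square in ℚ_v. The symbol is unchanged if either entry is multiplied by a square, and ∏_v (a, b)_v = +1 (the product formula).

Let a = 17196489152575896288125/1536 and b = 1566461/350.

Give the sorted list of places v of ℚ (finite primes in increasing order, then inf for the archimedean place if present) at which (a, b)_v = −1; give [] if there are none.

[17, 31]

(a, b) ≡ (1014454974, 129766) mod (ℚ^×)²; places V = {2, 3, 5, 7, 11, 13, 17, 23, 29, 31, 37, ∞}.
(a,b)_23: α=1, u≡8; β=1, v≡10 (mod 23); (8|23)=+1, (10|23)=-1; sign (−1)^1·+1^1·-1^1 = +1.
(a,b)_11: α=2, u≡5; β=0, v≡8 (mod 11); (5|11)=+1, (8|11)=-1; sign (−1)^0·+1^0·-1^2 = +1.
(a,b)_29: α=1, u≡3; β=0, v≡13 (mod 29); (3|29)=-1, (13|29)=+1; sign (−1)^0·-1^0·+1^1 = +1.
(a,b)_17: α=1, u≡5; β=0, v≡3 (mod 17); (5|17)=-1, (3|17)=-1; sign (−1)^0·-1^0·-1^1 = -1.
(a,b)_31: α=3, u≡7; β=1, v≡7 (mod 31); (7|31)=+1, (7|31)=+1; sign (−1)^1·+1^1·+1^3 = -1.
(a,b)_∞: sgn(1014454974)=+, sgn(129766)=+, so +1.
(a,b)_2: α=-9, β=-1; u≡7, v≡3 (mod 8); ε(u)ε(v)=1·1, αω(v)=-9·1, βω(u)=-1·0; sum ≡ 0  ⇒  +1.
(a,b)_37: α=1, u≡36; β=0, v≡30 (mod 37); (36|37)=+1, (30|37)=+1; sign (−1)^0·+1^0·+1^1 = +1.
(a,b)_13: α=5, u≡2; β=3, v≡2 (mod 13); (2|13)=-1, (2|13)=-1; sign (−1)^0·-1^3·-1^5 = +1.
(a,b)_7: α=2, u≡2; β=-1, v≡1 (mod 7); (2|7)=+1, (1|7)=+1; sign (−1)^0·+1^-1·+1^2 = +1.
(a,b)_3: α=-1, u≡1; β=0, v≡1 (mod 3); (1|3)=+1, (1|3)=+1; sign (−1)^0·+1^0·+1^-1 = +1.
(a,b)_5: α=4, u≡1; β=-2, v≡4 (mod 5); (1|5)=+1, (4|5)=+1; sign (−1)^0·+1^-2·+1^4 = +1.
|Ram(1014454974, 129766)| = 2, even; anisotropic at {17, 31}.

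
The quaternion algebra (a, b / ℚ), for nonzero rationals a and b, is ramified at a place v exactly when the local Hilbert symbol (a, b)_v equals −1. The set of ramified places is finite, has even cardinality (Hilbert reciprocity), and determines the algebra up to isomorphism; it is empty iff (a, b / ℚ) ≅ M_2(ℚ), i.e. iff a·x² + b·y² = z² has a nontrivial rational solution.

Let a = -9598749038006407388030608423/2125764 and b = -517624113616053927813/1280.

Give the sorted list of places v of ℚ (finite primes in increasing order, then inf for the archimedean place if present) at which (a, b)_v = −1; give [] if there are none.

Mod squares: a ≡ -18038647, b ≡ -444549265. Check v ∈ {∞, 2, 3, 5, 11, 17, 23, 29, 37, 41, 43, 47}.
v=29: a=29^2·(≡1), b=29^1·(≡1) mod 29; (1|29)=+1, (1|29)=+1; (−1)^{2·1·14}·(+1)^1·(+1)^2 = +1.
v=11: a=11^5·(≡1), b=11^4·(≡1) mod 11; (1|11)=+1, (1|11)=+1; (−1)^{5·4·5}·(+1)^4·(+1)^5 = +1.
v=41: a=41^1·(≡21), b=41^1·(≡5) mod 41; (21|41)=+1, (5|41)=+1; (−1)^{1·1·20}·(+1)^1·(+1)^1 = +1.
v=47: a=47^1·(≡42), b=47^1·(≡35) mod 47; (42|47)=+1, (35|47)=-1; (−1)^{1·1·23}·(+1)^1·(-1)^1 = +1.
v=23: a=23^5·(≡22), b=23^2·(≡13) mod 23; (22|23)=-1, (13|23)=+1; (−1)^{5·2·11}·(-1)^2·(+1)^5 = +1.
v=5: a=5^0·(≡3), b=5^-1·(≡2) mod 5; (3|5)=-1, (2|5)=-1; (−1)^{0·-1·2}·(-1)^-1·(-1)^0 = -1.
v=3: a=3^-12·(≡2), b=3^2·(≡2) mod 3; (2|3)=-1, (2|3)=-1; (−1)^{-12·2·1}·(-1)^2·(-1)^-12 = +1.
v=37: a=37^1·(≡17), b=37^1·(≡8) mod 37; (17|37)=-1, (8|37)=-1; (−1)^{1·1·18}·(-1)^1·(-1)^1 = +1.
v=2: v_2(a)=-2, v_2(b)=-8; units ≡ 1, 7 (mod 8); ε·ε+αω+βω = 0·1+-2·0+-8·0 ≡ 0  ⇒  (a,b)_2 = +1.
v=43: a=43^2·(≡16), b=43^1·(≡15) mod 43; (16|43)=+1, (15|43)=+1; (−1)^{2·1·21}·(+1)^1·(+1)^2 = +1.
v=∞: -18038647 < 0 and -444549265 < 0  ⇒  (a,b)_∞ = -1.
v=17: a=17^4·(≡4), b=17^4·(≡2) mod 17; (4|17)=+1, (2|17)=+1; (−1)^{4·4·8}·(+1)^4·(+1)^4 = +1.
Ram(-18038647, -444549265) = {5, ∞}; no ℚ_5-point on the conic.

[5, inf]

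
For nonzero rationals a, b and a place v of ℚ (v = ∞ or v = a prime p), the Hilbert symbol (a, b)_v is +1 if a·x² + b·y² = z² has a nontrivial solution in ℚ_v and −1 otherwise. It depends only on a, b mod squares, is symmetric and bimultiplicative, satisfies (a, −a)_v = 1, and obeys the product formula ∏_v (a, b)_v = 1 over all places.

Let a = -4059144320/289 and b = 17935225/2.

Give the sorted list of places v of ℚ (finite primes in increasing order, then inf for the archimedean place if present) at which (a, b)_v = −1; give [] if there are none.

(a, b) ≡ (-770, 2) mod (ℚ^×)²; places V = {2, 5, 7, 11, 17, 41, ∞}.
(a,b)_5: α=1, u≡4; β=2, v≡2 (mod 5); (4|5)=+1, (2|5)=-1; sign (−1)^0·+1^2·-1^1 = -1.
(a,b)_2: α=7, β=-1; u≡7, v≡1 (mod 8); ε(u)ε(v)=1·0, αω(v)=7·0, βω(u)=-1·0; sum ≡ 0  ⇒  +1.
(a,b)_∞: sgn(-770)=−, sgn(2)=+, so +1.
(a,b)_17: α=-2, u≡12; β=0, v≡2 (mod 17); (12|17)=-1, (2|17)=+1; sign (−1)^0·-1^0·+1^-2 = +1.
(a,b)_7: α=3, u≡1; β=2, v≡1 (mod 7); (1|7)=+1, (1|7)=+1; sign (−1)^0·+1^2·+1^3 = +1.
(a,b)_41: α=2, u≡8; β=0, v≡31 (mod 41); (8|41)=+1, (31|41)=+1; sign (−1)^0·+1^0·+1^2 = +1.
(a,b)_11: α=1, u≡10; β=4, v≡2 (mod 11); (10|11)=-1, (2|11)=-1; sign (−1)^0·-1^4·-1^1 = -1.
Ram(-770, 2) = {5, 11}; no ℚ_5-point on the conic.

[5, 11]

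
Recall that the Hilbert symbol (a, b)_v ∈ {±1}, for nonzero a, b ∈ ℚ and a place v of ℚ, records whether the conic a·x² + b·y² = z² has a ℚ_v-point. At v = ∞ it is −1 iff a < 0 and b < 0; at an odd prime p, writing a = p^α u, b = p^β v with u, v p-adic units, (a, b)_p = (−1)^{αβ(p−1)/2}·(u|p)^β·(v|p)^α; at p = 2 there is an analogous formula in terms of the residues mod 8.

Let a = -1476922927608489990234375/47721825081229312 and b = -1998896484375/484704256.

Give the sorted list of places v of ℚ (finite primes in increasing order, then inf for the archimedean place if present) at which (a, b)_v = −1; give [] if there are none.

[5, 13, 17, inf]

(a, b) ≡ (-12155, -7) mod (ℚ^×)²; places V = {2, 3, 5, 7, 11, 13, 17, 19, 43, ∞}.
(a,b)_43: α=-4, u≡21; β=-2, v≡11 (mod 43); (21|43)=+1, (11|43)=+1; sign (−1)^0·+1^-2·+1^-4 = +1.
(a,b)_13: α=-1, u≡9; β=0, v≡8 (mod 13); (9|13)=+1, (8|13)=-1; sign (−1)^0·+1^0·-1^-1 = -1.
(a,b)_19: α=2, u≡6; β=2, v≡12 (mod 19); (6|19)=+1, (12|19)=-1; sign (−1)^0·+1^2·-1^2 = +1.
(a,b)_7: α=2, u≡2; β=1, v≡3 (mod 7); (2|7)=+1, (3|7)=-1; sign (−1)^0·+1^1·-1^2 = +1.
(a,b)_5: α=19, u≡4; β=10, v≡3 (mod 5); (4|5)=+1, (3|5)=-1; sign (−1)^0·+1^10·-1^19 = -1.
(a,b)_17: α=3, u≡13; β=0, v≡5 (mod 17); (13|17)=+1, (5|17)=-1; sign (−1)^0·+1^0·-1^3 = -1.
(a,b)_2: α=-30, β=-18; u≡5, v≡1 (mod 8); ε(u)ε(v)=0·0, αω(v)=-30·0, βω(u)=-18·1; sum ≡ 0  ⇒  +1.
(a,b)_3: α=4, u≡1; β=4, v≡2 (mod 3); (1|3)=+1, (2|3)=-1; sign (−1)^0·+1^4·-1^4 = +1.
(a,b)_∞: sgn(-12155)=−, sgn(-7)=−, so -1.
(a,b)_11: α=1, u≡6; β=0, v≡4 (mod 11); (6|11)=-1, (4|11)=+1; sign (−1)^0·-1^0·+1^1 = +1.
Ram(-12155, -7) = {5, 13, 17, ∞}; no ℚ_5-point on the conic.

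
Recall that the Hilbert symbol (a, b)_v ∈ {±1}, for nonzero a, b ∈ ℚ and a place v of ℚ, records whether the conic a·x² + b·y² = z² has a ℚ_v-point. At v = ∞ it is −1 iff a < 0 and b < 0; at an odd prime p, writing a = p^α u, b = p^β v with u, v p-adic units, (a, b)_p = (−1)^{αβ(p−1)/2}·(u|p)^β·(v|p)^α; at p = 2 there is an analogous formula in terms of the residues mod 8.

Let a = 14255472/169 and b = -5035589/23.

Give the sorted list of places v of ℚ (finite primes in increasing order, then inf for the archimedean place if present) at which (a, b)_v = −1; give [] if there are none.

[3, 11]

(a, b) ≡ (18183, -320827) mod (ℚ^×)²; places V = {2, 3, 7, 11, 13, 19, 23, 29, 37, ∞}.
(a,b)_23: α=0, u≡9; β=-1, v≡8 (mod 23); (9|23)=+1, (8|23)=+1; sign (−1)^0·+1^-1·+1^0 = +1.
(a,b)_29: α=1, u≡8; β=1, v≡3 (mod 29); (8|29)=-1, (3|29)=-1; sign (−1)^0·-1^1·-1^1 = +1.
(a,b)_37: α=0, u≡30; β=1, v≡14 (mod 37); (30|37)=+1, (14|37)=-1; sign (−1)^0·+1^1·-1^0 = +1.
(a,b)_3: α=1, u≡1; β=0, v≡2 (mod 3); (1|3)=+1, (2|3)=-1; sign (−1)^0·+1^0·-1^1 = -1.
(a,b)_13: α=-2, u≡10; β=1, v≡6 (mod 13); (10|13)=+1, (6|13)=-1; sign (−1)^0·+1^1·-1^-2 = +1.
(a,b)_7: α=2, u≡1; β=0, v≡4 (mod 7); (1|7)=+1, (4|7)=+1; sign (−1)^0·+1^0·+1^2 = +1.
(a,b)_19: α=1, u≡11; β=2, v≡4 (mod 19); (11|19)=+1, (4|19)=+1; sign (−1)^0·+1^2·+1^1 = +1.
(a,b)_11: α=1, u≡5; β=0, v≡2 (mod 11); (5|11)=+1, (2|11)=-1; sign (−1)^0·+1^0·-1^1 = -1.
(a,b)_2: α=4, β=0; u≡7, v≡5 (mod 8); ε(u)ε(v)=1·0, αω(v)=4·1, βω(u)=0·0; sum ≡ 0  ⇒  +1.
(a,b)_∞: sgn(18183)=+, sgn(-320827)=−, so +1.
(18183, -320827 / ℚ) ramifies at {3, 11}: a division algebra.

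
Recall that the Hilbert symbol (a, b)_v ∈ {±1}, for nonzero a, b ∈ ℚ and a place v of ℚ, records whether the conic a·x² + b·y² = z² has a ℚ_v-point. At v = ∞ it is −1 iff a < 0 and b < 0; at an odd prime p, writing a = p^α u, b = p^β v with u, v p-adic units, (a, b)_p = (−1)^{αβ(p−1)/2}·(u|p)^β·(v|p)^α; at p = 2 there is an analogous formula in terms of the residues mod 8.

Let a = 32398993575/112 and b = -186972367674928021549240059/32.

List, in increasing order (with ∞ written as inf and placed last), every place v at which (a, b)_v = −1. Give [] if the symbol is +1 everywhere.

[3, 19, 23, 31]

Mod squares: a ≡ 81809, b ≡ -7396662. Check v ∈ {∞, 2, 3, 5, 7, 13, 19, 23, 29, 31, 37}.
v=7: a=7^-1·(≡2), b=7^3·(≡3) mod 7; (2|7)=+1, (3|7)=-1; (−1)^{-1·3·3}·(+1)^3·(-1)^-1 = +1.
v=13: a=13^1·(≡10), b=13^3·(≡10) mod 13; (10|13)=+1, (10|13)=+1; (−1)^{1·3·6}·(+1)^3·(+1)^1 = +1.
v=3: a=3^4·(≡2), b=3^9·(≡2) mod 3; (2|3)=-1, (2|3)=-1; (−1)^{4·9·1}·(-1)^9·(-1)^4 = -1.
v=23: a=23^0·(≡11), b=23^1·(≡15) mod 23; (11|23)=-1, (15|23)=-1; (−1)^{0·1·11}·(-1)^1·(-1)^0 = -1.
v=5: a=5^2·(≡4), b=5^0·(≡3) mod 5; (4|5)=+1, (3|5)=-1; (−1)^{2·0·2}·(+1)^0·(-1)^2 = +1.
v=∞: 81809 > 0 and -7396662 < 0  ⇒  (a,b)_∞ = +1.
v=29: a=29^1·(≡21), b=29^4·(≡28) mod 29; (21|29)=-1, (28|29)=+1; (−1)^{1·4·14}·(-1)^4·(+1)^1 = +1.
v=37: a=37^2·(≡13), b=37^2·(≡14) mod 37; (13|37)=-1, (14|37)=-1; (−1)^{2·2·18}·(-1)^2·(-1)^2 = +1.
v=19: a=19^0·(≡8), b=19^1·(≡10) mod 19; (8|19)=-1, (10|19)=-1; (−1)^{0·1·9}·(-1)^1·(-1)^0 = -1.
v=31: a=31^1·(≡5), b=31^3·(≡4) mod 31; (5|31)=+1, (4|31)=+1; (−1)^{1·3·15}·(+1)^3·(+1)^1 = -1.
v=2: v_2(a)=-4, v_2(b)=-5; units ≡ 1, 5 (mod 8); ε·ε+αω+βω = 0·0+-4·1+-5·0 ≡ 0  ⇒  (a,b)_2 = +1.
Ram(81809, -7396662) = {3, 19, 23, 31}; no ℚ_3-point on the conic.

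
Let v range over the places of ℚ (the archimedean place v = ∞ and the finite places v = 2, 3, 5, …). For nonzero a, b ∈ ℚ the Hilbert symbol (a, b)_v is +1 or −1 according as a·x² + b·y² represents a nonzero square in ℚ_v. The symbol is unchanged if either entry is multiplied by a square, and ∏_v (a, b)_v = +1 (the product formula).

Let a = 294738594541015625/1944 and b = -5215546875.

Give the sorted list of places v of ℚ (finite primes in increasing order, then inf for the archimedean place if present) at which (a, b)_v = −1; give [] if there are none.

(a, b) ≡ (6006, -1155) mod (ℚ^×)²; places V = {2, 3, 5, 7, 11, 13, 17, 19, ∞}.
(a,b)_∞: sgn(6006)=+, sgn(-1155)=−, so +1.
(a,b)_5: α=10, u≡4; β=7, v≡1 (mod 5); (4|5)=+1, (1|5)=+1; sign (−1)^0·+1^7·+1^10 = +1.
(a,b)_19: α=2, u≡15; β=0, v≡17 (mod 19); (15|19)=-1, (17|19)=+1; sign (−1)^0·-1^0·+1^2 = +1.
(a,b)_13: α=1, u≡11; β=0, v≡7 (mod 13); (11|13)=-1, (7|13)=-1; sign (−1)^0·-1^0·-1^1 = -1.
(a,b)_2: α=-3, β=0; u≡3, v≡5 (mod 8); ε(u)ε(v)=1·0, αω(v)=-3·1, βω(u)=0·1; sum ≡ 1  ⇒  -1.
(a,b)_3: α=-5, u≡1; β=1, v≡2 (mod 3); (1|3)=+1, (2|3)=-1; sign (−1)^1·+1^1·-1^-5 = +1.
(a,b)_7: α=1, u≡1; β=1, v≡6 (mod 7); (1|7)=+1, (6|7)=-1; sign (−1)^1·+1^1·-1^1 = +1.
(a,b)_11: α=1, u≡7; β=1, v≡9 (mod 11); (7|11)=-1, (9|11)=+1; sign (−1)^1·-1^1·+1^1 = +1.
(a,b)_17: α=4, u≡5; β=2, v≡2 (mod 17); (5|17)=-1, (2|17)=+1; sign (−1)^0·-1^2·+1^4 = +1.
(6006, -1155 / ℚ) ramifies at {2, 13}: a division algebra.

[2, 13]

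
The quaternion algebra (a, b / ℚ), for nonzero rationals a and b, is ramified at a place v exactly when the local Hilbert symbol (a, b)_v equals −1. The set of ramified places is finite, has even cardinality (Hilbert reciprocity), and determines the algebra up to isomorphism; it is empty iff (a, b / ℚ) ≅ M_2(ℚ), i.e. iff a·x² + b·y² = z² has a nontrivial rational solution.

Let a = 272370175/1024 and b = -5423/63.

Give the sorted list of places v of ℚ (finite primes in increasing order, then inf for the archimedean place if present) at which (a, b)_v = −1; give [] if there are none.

[2, 29]

(a, b) ≡ (222343, -37961) mod (ℚ^×)²; places V = {2, 3, 5, 7, 11, 17, 29, 41, ∞}.
(a,b)_29: α=1, u≡15; β=1, v≡9 (mod 29); (15|29)=-1, (9|29)=+1; sign (−1)^0·-1^1·+1^1 = -1.
(a,b)_∞: sgn(222343)=+, sgn(-37961)=−, so +1.
(a,b)_5: α=2, u≡3; β=0, v≡4 (mod 5); (3|5)=-1, (4|5)=+1; sign (−1)^0·-1^0·+1^2 = +1.
(a,b)_7: α=2, u≡4; β=-1, v≡1 (mod 7); (4|7)=+1, (1|7)=+1; sign (−1)^0·+1^-1·+1^2 = +1.
(a,b)_11: α=1, u≡2; β=1, v≡3 (mod 11); (2|11)=-1, (3|11)=+1; sign (−1)^1·-1^1·+1^1 = +1.
(a,b)_2: α=-10, β=0; u≡7, v≡7 (mod 8); ε(u)ε(v)=1·1, αω(v)=-10·0, βω(u)=0·0; sum ≡ 1  ⇒  -1.
(a,b)_3: α=0, u≡1; β=-2, v≡1 (mod 3); (1|3)=+1, (1|3)=+1; sign (−1)^0·+1^-2·+1^0 = +1.
(a,b)_41: α=1, u≡14; β=0, v≡20 (mod 41); (14|41)=-1, (20|41)=+1; sign (−1)^0·-1^0·+1^1 = +1.
(a,b)_17: α=1, u≡10; β=1, v≡6 (mod 17); (10|17)=-1, (6|17)=-1; sign (−1)^0·-1^1·-1^1 = +1.
Ram(222343, -37961) = {2, 29}; no ℚ_2-point on the conic.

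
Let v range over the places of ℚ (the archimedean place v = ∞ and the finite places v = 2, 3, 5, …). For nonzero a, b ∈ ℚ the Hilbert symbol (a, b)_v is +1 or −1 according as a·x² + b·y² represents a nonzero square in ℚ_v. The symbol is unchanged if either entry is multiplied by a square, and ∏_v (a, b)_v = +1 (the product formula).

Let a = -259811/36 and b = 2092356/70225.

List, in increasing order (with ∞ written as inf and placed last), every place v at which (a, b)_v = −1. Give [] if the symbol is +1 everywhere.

[23, 31]

(a, b) ≡ (-899, 161) mod (ℚ^×)²; places V = {2, 3, 5, 7, 17, 19, 23, 29, 31, 53, ∞}.
(a,b)_53: α=0, u≡19; β=-2, v≡3 (mod 53); (19|53)=-1, (3|53)=-1; sign (−1)^0·-1^-2·-1^0 = +1.
(a,b)_23: α=0, u≡21; β=1, v≡5 (mod 23); (21|23)=-1, (5|23)=-1; sign (−1)^0·-1^1·-1^0 = -1.
(a,b)_7: α=0, u≡1; β=1, v≡1 (mod 7); (1|7)=+1, (1|7)=+1; sign (−1)^0·+1^1·+1^0 = +1.
(a,b)_31: α=1, u≡4; β=0, v≡29 (mod 31); (4|31)=+1, (29|31)=-1; sign (−1)^0·+1^0·-1^1 = -1.
(a,b)_17: α=2, u≡1; β=0, v≡2 (mod 17); (1|17)=+1, (2|17)=+1; sign (−1)^0·+1^0·+1^2 = +1.
(a,b)_2: α=-2, β=2; u≡5, v≡1 (mod 8); ε(u)ε(v)=0·0, αω(v)=-2·0, βω(u)=2·1; sum ≡ 0  ⇒  +1.
(a,b)_3: α=-2, u≡1; β=2, v≡2 (mod 3); (1|3)=+1, (2|3)=-1; sign (−1)^0·+1^2·-1^-2 = +1.
(a,b)_∞: sgn(-899)=−, sgn(161)=+, so +1.
(a,b)_5: α=0, u≡4; β=-2, v≡4 (mod 5); (4|5)=+1, (4|5)=+1; sign (−1)^0·+1^-2·+1^0 = +1.
(a,b)_19: α=0, u≡12; β=2, v≡1 (mod 19); (12|19)=-1, (1|19)=+1; sign (−1)^0·-1^2·+1^0 = +1.
(a,b)_29: α=1, u≡21; β=0, v≡4 (mod 29); (21|29)=-1, (4|29)=+1; sign (−1)^0·-1^0·+1^1 = +1.
|Ram(-899, 161)| = 2, even; anisotropic at {23, 31}.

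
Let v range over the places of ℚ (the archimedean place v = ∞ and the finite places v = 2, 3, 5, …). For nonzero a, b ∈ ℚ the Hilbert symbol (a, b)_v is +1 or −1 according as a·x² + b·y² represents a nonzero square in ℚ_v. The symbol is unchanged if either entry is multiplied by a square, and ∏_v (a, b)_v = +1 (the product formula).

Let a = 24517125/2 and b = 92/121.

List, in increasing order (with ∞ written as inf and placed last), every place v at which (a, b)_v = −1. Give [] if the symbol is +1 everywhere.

[5, 23, 31, 37]

Mod squares: a ≡ 217930, b ≡ 23. Check v ∈ {∞, 2, 3, 5, 11, 19, 23, 31, 37}.
v=3: a=3^2·(≡1), b=3^0·(≡2) mod 3; (1|3)=+1, (2|3)=-1; (−1)^{2·0·1}·(+1)^0·(-1)^2 = +1.
v=37: a=37^1·(≡33), b=37^0·(≡24) mod 37; (33|37)=+1, (24|37)=-1; (−1)^{1·0·18}·(+1)^0·(-1)^1 = -1.
v=2: v_2(a)=-1, v_2(b)=2; units ≡ 5, 7 (mod 8); ε·ε+αω+βω = 0·1+-1·0+2·1 ≡ 0  ⇒  (a,b)_2 = +1.
v=31: a=31^1·(≡17), b=31^0·(≡21) mod 31; (17|31)=-1, (21|31)=-1; (−1)^{1·0·15}·(-1)^0·(-1)^1 = -1.
v=11: a=11^0·(≡3), b=11^-2·(≡4) mod 11; (3|11)=+1, (4|11)=+1; (−1)^{0·-2·5}·(+1)^-2·(+1)^0 = +1.
v=23: a=23^0·(≡11), b=23^1·(≡16) mod 23; (11|23)=-1, (16|23)=+1; (−1)^{0·1·11}·(-1)^1·(+1)^0 = -1.
v=5: a=5^3·(≡1), b=5^0·(≡2) mod 5; (1|5)=+1, (2|5)=-1; (−1)^{3·0·2}·(+1)^0·(-1)^3 = -1.
v=19: a=19^1·(≡14), b=19^0·(≡5) mod 19; (14|19)=-1, (5|19)=+1; (−1)^{1·0·9}·(-1)^0·(+1)^1 = +1.
v=∞: 217930 > 0 and 23 > 0  ⇒  (a,b)_∞ = +1.
(217930, 23 / ℚ) ramifies at {5, 23, 31, 37}: a division algebra.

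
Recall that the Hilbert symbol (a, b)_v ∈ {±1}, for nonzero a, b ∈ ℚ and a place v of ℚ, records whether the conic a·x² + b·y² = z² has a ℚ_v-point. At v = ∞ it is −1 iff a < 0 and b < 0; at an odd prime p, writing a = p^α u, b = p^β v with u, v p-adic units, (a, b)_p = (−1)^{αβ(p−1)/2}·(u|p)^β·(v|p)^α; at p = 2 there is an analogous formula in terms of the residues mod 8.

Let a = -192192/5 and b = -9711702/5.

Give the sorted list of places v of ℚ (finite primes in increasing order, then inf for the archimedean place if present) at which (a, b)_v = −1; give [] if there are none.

[3, inf]

(a, b) ≡ (-15015, -910) mod (ℚ^×)²; places V = {2, 3, 5, 7, 11, 13, ∞}.
(a,b)_2: α=6, β=1; u≡1, v≡1 (mod 8); ε(u)ε(v)=0·0, αω(v)=6·0, βω(u)=1·0; sum ≡ 0  ⇒  +1.
(a,b)_3: α=1, u≡2; β=2, v≡2 (mod 3); (2|3)=-1, (2|3)=-1; sign (−1)^0·-1^2·-1^1 = -1.
(a,b)_7: α=1, u≡1; β=3, v≡3 (mod 7); (1|7)=+1, (3|7)=-1; sign (−1)^1·+1^3·-1^1 = +1.
(a,b)_5: α=-1, u≡3; β=-1, v≡3 (mod 5); (3|5)=-1, (3|5)=-1; sign (−1)^0·-1^-1·-1^-1 = +1.
(a,b)_11: α=1, u≡8; β=2, v≡1 (mod 11); (8|11)=-1, (1|11)=+1; sign (−1)^0·-1^2·+1^1 = +1.
(a,b)_∞: sgn(-15015)=−, sgn(-910)=−, so -1.
(a,b)_13: α=1, u≡2; β=1, v≡6 (mod 13); (2|13)=-1, (6|13)=-1; sign (−1)^0·-1^1·-1^1 = +1.
|Ram(-15015, -910)| = 2, even; anisotropic at {3, ∞}.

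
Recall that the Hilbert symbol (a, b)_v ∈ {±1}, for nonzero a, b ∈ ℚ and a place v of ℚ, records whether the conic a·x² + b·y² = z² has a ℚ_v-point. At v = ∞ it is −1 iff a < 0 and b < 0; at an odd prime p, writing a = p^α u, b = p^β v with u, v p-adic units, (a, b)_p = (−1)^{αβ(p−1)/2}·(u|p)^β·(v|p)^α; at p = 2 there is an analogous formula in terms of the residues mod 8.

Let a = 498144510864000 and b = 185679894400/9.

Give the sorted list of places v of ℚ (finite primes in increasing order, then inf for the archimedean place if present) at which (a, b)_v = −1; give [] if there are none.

Mod squares: a ≡ 10010, b ≡ 286. Check v ∈ {∞, 2, 3, 5, 7, 11, 13}.
v=13: a=13^5·(≡4), b=13^3·(≡9) mod 13; (4|13)=+1, (9|13)=+1; (−1)^{5·3·6}·(+1)^3·(+1)^5 = +1.
v=5: a=5^3·(≡2), b=5^2·(≡4) mod 5; (2|5)=-1, (4|5)=+1; (−1)^{3·2·2}·(-1)^2·(+1)^3 = +1.
v=11: a=11^3·(≡7), b=11^1·(≡1) mod 11; (7|11)=-1, (1|11)=+1; (−1)^{3·1·5}·(-1)^1·(+1)^3 = +1.
v=∞: 10010 > 0 and 286 > 0  ⇒  (a,b)_∞ = +1.
v=2: v_2(a)=7, v_2(b)=7; units ≡ 5, 7 (mod 8); ε·ε+αω+βω = 0·1+7·0+7·1 ≡ 1  ⇒  (a,b)_2 = -1.
v=7: a=7^1·(≡4), b=7^4·(≡5) mod 7; (4|7)=+1, (5|7)=-1; (−1)^{1·4·3}·(+1)^4·(-1)^1 = -1.
v=3: a=3^2·(≡2), b=3^-2·(≡1) mod 3; (2|3)=-1, (1|3)=+1; (−1)^{2·-2·1}·(-1)^-2·(+1)^2 = +1.
(10010, 286 / ℚ) ramifies at {2, 7}: a division algebra.

[2, 7]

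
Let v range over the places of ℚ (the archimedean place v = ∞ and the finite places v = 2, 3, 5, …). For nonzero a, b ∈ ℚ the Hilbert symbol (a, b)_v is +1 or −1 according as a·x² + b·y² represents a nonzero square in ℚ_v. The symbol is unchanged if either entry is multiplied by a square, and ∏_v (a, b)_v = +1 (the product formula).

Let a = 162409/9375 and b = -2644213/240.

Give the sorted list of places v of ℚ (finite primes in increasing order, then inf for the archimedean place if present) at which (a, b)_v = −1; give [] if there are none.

(a, b) ≡ (15, -195) mod (ℚ^×)²; places V = {2, 3, 5, 11, 13, 31, 41, ∞}.
(a,b)_3: α=-1, u≡2; β=-1, v≡1 (mod 3); (2|3)=-1, (1|3)=+1; sign (−1)^1·-1^-1·+1^-1 = +1.
(a,b)_13: α=2, u≡6; β=1, v≡6 (mod 13); (6|13)=-1, (6|13)=-1; sign (−1)^0·-1^1·-1^2 = -1.
(a,b)_41: α=0, u≡17; β=2, v≡23 (mod 41); (17|41)=-1, (23|41)=+1; sign (−1)^0·-1^2·+1^0 = +1.
(a,b)_5: α=-5, u≡3; β=-1, v≡4 (mod 5); (3|5)=-1, (4|5)=+1; sign (−1)^0·-1^-1·+1^-5 = -1.
(a,b)_31: α=2, u≡13; β=0, v≡24 (mod 31); (13|31)=-1, (24|31)=-1; sign (−1)^0·-1^0·-1^2 = +1.
(a,b)_∞: sgn(15)=+, sgn(-195)=−, so +1.
(a,b)_11: α=0, u≡9; β=2, v≡9 (mod 11); (9|11)=+1, (9|11)=+1; sign (−1)^0·+1^2·+1^0 = +1.
(a,b)_2: α=0, β=-4; u≡7, v≡5 (mod 8); ε(u)ε(v)=1·0, αω(v)=0·1, βω(u)=-4·0; sum ≡ 0  ⇒  +1.
(15, -195 / ℚ) ramifies at {5, 13}: a division algebra.

[5, 13]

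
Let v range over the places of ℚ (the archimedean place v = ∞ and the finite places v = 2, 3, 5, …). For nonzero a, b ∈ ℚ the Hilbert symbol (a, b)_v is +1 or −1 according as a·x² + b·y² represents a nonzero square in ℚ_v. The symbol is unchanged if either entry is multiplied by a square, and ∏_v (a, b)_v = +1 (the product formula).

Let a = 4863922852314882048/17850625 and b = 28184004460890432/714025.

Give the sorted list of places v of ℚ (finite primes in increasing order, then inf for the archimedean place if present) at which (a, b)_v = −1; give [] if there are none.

[2, 17, 23, 37]

Mod squares: a ≡ 86802, b ≡ 870573. Check v ∈ {∞, 2, 3, 5, 7, 11, 13, 17, 23, 31, 37}.
v=31: a=31^2·(≡8), b=31^1·(≡7) mod 31; (8|31)=+1, (7|31)=+1; (−1)^{2·1·15}·(+1)^1·(+1)^2 = +1.
v=3: a=3^1·(≡2), b=3^7·(≡1) mod 3; (2|3)=-1, (1|3)=+1; (−1)^{1·7·1}·(-1)^7·(+1)^1 = +1.
v=13: a=13^-4·(≡4), b=13^-4·(≡2) mod 13; (4|13)=+1, (2|13)=-1; (−1)^{-4·-4·6}·(+1)^-4·(-1)^-4 = +1.
v=2: v_2(a)=13, v_2(b)=6; units ≡ 1, 5 (mod 8); ε·ε+αω+βω = 0·0+13·1+6·0 ≡ 1  ⇒  (a,b)_2 = -1.
v=11: a=11^2·(≡9), b=11^1·(≡5) mod 11; (9|11)=+1, (5|11)=+1; (−1)^{2·1·5}·(+1)^1·(+1)^2 = +1.
v=37: a=37^1·(≡23), b=37^1·(≡27) mod 37; (23|37)=-1, (27|37)=+1; (−1)^{1·1·18}·(-1)^1·(+1)^1 = -1.
v=23: a=23^1·(≡1), b=23^1·(≡3) mod 23; (1|23)=+1, (3|23)=+1; (−1)^{1·1·11}·(+1)^1·(+1)^1 = -1.
v=∞: 86802 > 0 and 870573 > 0  ⇒  (a,b)_∞ = +1.
v=17: a=17^1·(≡5), b=17^2·(≡12) mod 17; (5|17)=-1, (12|17)=-1; (−1)^{1·2·8}·(-1)^2·(-1)^1 = -1.
v=5: a=5^-4·(≡3), b=5^-2·(≡2) mod 5; (3|5)=-1, (2|5)=-1; (−1)^{-4·-2·2}·(-1)^-2·(-1)^-4 = +1.
v=7: a=7^6·(≡4), b=7^4·(≡2) mod 7; (4|7)=+1, (2|7)=+1; (−1)^{6·4·3}·(+1)^4·(+1)^6 = +1.
(86802, 870573 / ℚ) ramifies at {2, 17, 23, 37}: a division algebra.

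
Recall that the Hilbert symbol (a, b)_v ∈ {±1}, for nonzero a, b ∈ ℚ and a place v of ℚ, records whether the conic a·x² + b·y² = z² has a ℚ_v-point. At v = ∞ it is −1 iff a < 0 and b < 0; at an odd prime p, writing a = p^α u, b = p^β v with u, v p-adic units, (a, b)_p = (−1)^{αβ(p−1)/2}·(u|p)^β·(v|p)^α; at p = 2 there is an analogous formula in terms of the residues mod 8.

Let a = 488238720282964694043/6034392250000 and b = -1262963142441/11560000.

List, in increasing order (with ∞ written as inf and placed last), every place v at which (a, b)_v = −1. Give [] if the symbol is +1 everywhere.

[2, 3, 7, 19]

Mod squares: a ≡ 3, b ≡ -1729. Check v ∈ {∞, 2, 3, 5, 7, 11, 13, 17, 19}.
v=17: a=17^-6·(≡11), b=17^-2·(≡6) mod 17; (11|17)=-1, (6|17)=-1; (−1)^{-6·-2·8}·(-1)^-2·(-1)^-6 = +1.
v=19: a=19^2·(≡15), b=19^1·(≡1) mod 19; (15|19)=-1, (1|19)=+1; (−1)^{2·1·9}·(-1)^1·(+1)^2 = -1.
v=3: a=3^9·(≡1), b=3^6·(≡2) mod 3; (1|3)=+1, (2|3)=-1; (−1)^{9·6·1}·(+1)^6·(-1)^9 = -1.
v=7: a=7^6·(≡3), b=7^3·(≡6) mod 7; (3|7)=-1, (6|7)=-1; (−1)^{6·3·3}·(-1)^3·(-1)^6 = -1.
v=∞: 3 > 0 and -1729 < 0  ⇒  (a,b)_∞ = +1.
v=2: v_2(a)=-4, v_2(b)=-6; units ≡ 3, 7 (mod 8); ε·ε+αω+βω = 1·1+-4·0+-6·1 ≡ 1  ⇒  (a,b)_2 = -1.
v=5: a=5^-6·(≡2), b=5^-4·(≡4) mod 5; (2|5)=-1, (4|5)=+1; (−1)^{-6·-4·2}·(-1)^-4·(+1)^-6 = +1.
v=13: a=13^6·(≡9), b=13^3·(≡1) mod 13; (9|13)=+1, (1|13)=+1; (−1)^{6·3·6}·(+1)^3·(+1)^6 = +1.
v=11: a=11^2·(≡5), b=11^2·(≡1) mod 11; (5|11)=+1, (1|11)=+1; (−1)^{2·2·5}·(+1)^2·(+1)^2 = +1.
Ram(3, -1729) = {2, 3, 7, 19}; no ℚ_2-point on the conic.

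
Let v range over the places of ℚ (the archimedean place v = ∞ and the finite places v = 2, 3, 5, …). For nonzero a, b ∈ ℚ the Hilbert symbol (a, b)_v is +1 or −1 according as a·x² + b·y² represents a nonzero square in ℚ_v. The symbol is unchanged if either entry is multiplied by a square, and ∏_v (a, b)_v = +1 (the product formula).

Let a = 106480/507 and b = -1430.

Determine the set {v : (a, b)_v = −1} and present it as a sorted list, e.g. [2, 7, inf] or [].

[2, 5]

(a, b) ≡ (165, -1430) mod (ℚ^×)²; places V = {2, 3, 5, 11, 13, ∞}.
(a,b)_∞: sgn(165)=+, sgn(-1430)=−, so +1.
(a,b)_11: α=3, u≡3; β=1, v≡2 (mod 11); (3|11)=+1, (2|11)=-1; sign (−1)^1·+1^1·-1^3 = +1.
(a,b)_13: α=-2, u≡12; β=1, v≡7 (mod 13); (12|13)=+1, (7|13)=-1; sign (−1)^0·+1^1·-1^-2 = +1.
(a,b)_5: α=1, u≡3; β=1, v≡4 (mod 5); (3|5)=-1, (4|5)=+1; sign (−1)^0·-1^1·+1^1 = -1.
(a,b)_2: α=4, β=1; u≡5, v≡5 (mod 8); ε(u)ε(v)=0·0, αω(v)=4·1, βω(u)=1·1; sum ≡ 1  ⇒  -1.
(a,b)_3: α=-1, u≡1; β=0, v≡1 (mod 3); (1|3)=+1, (1|3)=+1; sign (−1)^0·+1^0·+1^-1 = +1.
Ram(165, -1430) = {2, 5}; no ℚ_2-point on the conic.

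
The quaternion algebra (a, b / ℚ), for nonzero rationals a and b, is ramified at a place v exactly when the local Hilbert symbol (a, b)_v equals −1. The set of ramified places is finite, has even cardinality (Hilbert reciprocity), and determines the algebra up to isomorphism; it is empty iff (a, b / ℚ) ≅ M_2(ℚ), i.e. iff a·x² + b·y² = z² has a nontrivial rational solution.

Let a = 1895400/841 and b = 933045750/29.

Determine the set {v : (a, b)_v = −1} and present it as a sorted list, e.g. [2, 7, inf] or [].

Mod squares: a ≡ 26, b ≡ 2454270. Check v ∈ {∞, 2, 3, 5, 7, 13, 29, 31}.
v=2: v_2(a)=3, v_2(b)=1; units ≡ 5, 7 (mod 8); ε·ε+αω+βω = 0·1+3·0+1·1 ≡ 1  ⇒  (a,b)_2 = -1.
v=∞: 26 > 0 and 2454270 > 0  ⇒  (a,b)_∞ = +1.
v=3: a=3^6·(≡2), b=3^3·(≡2) mod 3; (2|3)=-1, (2|3)=-1; (−1)^{6·3·1}·(-1)^3·(-1)^6 = -1.
v=5: a=5^2·(≡1), b=5^3·(≡4) mod 5; (1|5)=+1, (4|5)=+1; (−1)^{2·3·2}·(+1)^3·(+1)^2 = +1.
v=29: a=29^-2·(≡18), b=29^-1·(≡11) mod 29; (18|29)=-1, (11|29)=-1; (−1)^{-2·-1·14}·(-1)^-1·(-1)^-2 = -1.
v=13: a=13^1·(≡2), b=13^1·(≡12) mod 13; (2|13)=-1, (12|13)=+1; (−1)^{1·1·6}·(-1)^1·(+1)^1 = -1.
v=31: a=31^0·(≡15), b=31^1·(≡11) mod 31; (15|31)=-1, (11|31)=-1; (−1)^{0·1·15}·(-1)^1·(-1)^0 = -1.
v=7: a=7^0·(≡3), b=7^3·(≡1) mod 7; (3|7)=-1, (1|7)=+1; (−1)^{0·3·3}·(-1)^3·(+1)^0 = -1.
Ram(26, 2454270) = {2, 3, 7, 13, 29, 31}; no ℚ_2-point on the conic.

[2, 3, 7, 13, 29, 31]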